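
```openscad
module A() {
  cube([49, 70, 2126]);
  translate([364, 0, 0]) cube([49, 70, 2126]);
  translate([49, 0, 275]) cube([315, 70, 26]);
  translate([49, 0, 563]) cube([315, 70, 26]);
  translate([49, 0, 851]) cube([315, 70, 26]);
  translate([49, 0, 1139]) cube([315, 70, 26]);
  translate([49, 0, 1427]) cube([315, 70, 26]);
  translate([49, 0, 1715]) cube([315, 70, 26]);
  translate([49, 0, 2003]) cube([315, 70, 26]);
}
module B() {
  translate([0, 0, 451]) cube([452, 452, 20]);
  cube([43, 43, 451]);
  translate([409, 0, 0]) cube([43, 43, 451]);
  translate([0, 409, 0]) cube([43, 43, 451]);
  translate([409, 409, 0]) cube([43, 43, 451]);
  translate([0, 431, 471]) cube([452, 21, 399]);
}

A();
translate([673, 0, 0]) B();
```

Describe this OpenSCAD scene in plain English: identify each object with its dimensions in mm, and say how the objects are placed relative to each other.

A is a wooden ladder with two side rails of 49×70 mm section and 2126 mm height, set 413 mm apart overall. Between them run 7 rectangular rungs (70 mm deep, 26 mm thick), front faces flush with the rails' −y face. The bottom of the first rung is 275 mm above the floor and each subsequent rung is 288 mm higher than the one below.

B is a chair: 452×452 mm seat, 20 mm thick, top at z = 471 mm, on four 43 mm square corner legs flush with the seat edges. A 21 mm thick backrest slab spans the full seat width, extending 399 mm above the seat top, its back face flush with the seat's +y edge.

The chair is on the floor beside the ladder on its +x side.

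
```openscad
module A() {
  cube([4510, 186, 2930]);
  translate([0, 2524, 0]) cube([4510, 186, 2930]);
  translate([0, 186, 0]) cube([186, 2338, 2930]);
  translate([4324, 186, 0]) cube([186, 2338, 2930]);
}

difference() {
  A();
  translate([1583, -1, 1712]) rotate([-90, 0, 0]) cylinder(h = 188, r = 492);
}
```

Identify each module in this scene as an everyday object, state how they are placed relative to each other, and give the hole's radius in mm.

A is a house frame. The house frame has a circular hole through its front wall. The hole's radius is 492 mm.

The subtracted cylinder has r = 492 mm.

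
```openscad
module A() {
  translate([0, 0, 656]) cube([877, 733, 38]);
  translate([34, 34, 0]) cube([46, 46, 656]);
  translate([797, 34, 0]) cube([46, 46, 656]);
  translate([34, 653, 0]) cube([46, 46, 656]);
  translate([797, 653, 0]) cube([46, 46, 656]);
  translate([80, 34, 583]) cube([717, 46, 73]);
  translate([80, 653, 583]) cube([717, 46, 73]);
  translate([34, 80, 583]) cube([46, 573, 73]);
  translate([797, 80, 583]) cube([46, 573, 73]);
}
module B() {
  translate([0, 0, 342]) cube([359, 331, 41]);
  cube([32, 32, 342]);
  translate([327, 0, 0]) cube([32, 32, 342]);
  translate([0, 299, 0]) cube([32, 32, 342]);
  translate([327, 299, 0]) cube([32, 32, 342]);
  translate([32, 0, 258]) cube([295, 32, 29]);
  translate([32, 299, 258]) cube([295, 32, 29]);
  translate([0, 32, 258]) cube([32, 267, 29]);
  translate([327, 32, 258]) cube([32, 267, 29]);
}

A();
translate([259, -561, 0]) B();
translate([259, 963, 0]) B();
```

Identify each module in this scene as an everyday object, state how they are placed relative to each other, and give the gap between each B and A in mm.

Each stool's nearest face is 230 mm from the table's bounding box.

A is a table. B is a stool. Two stools sit around the table at the −y, +y sides. The gap between each stool and the table is 230 mm.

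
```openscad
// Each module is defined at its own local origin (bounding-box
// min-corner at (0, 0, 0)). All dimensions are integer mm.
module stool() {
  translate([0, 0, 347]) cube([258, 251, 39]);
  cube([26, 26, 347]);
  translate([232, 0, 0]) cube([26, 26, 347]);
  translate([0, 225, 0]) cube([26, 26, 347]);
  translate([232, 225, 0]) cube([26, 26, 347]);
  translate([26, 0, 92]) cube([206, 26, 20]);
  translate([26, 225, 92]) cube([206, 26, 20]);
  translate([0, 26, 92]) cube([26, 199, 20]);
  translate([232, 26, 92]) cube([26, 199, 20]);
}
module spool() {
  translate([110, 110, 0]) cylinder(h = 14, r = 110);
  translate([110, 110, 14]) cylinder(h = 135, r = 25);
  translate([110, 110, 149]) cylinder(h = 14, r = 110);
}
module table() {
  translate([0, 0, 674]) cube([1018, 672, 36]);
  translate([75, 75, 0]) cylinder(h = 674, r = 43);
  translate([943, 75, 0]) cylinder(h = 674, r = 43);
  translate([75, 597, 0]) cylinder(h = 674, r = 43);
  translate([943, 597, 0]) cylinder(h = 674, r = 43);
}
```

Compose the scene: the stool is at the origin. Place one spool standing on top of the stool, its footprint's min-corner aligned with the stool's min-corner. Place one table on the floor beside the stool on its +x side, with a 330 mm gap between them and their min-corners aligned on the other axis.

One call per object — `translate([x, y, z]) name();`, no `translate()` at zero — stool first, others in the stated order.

stool();
translate([0, 0, 386]) spool();
translate([588, 0, 0]) table();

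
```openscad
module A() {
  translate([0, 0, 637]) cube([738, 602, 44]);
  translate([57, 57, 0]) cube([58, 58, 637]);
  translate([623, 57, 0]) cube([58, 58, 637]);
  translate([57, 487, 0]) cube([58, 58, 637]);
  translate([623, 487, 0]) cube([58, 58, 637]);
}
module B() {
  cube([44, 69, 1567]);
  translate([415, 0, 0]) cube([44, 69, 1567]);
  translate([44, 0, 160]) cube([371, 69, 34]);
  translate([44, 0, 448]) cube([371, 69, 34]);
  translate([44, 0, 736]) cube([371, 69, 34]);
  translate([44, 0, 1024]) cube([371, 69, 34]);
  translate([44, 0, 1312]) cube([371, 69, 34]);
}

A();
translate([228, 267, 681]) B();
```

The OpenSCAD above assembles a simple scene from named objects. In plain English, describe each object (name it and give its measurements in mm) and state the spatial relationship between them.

A is a rectangular dining table. The top is 738×602×44 mm with its upper surface at z = 681 mm. It stands on four 58×58 mm square legs, each inset 57 mm from the nearest pair of top edges, running from the floor to the underside of the top.

B is a straight ladder. Two 44×69 mm vertical rails, 1567 mm tall, stand 459 mm apart (outside-to-outside) with their front faces coplanar on the −y side. 5 rungs, each 69 mm deep and 34 mm tall, span between the inner faces of the rails, front faces flush with the rails. The lowest rung's underside is at z = 160 mm and rungs are spaced 288 mm apart (underside to underside).

The ladder is on top of the table.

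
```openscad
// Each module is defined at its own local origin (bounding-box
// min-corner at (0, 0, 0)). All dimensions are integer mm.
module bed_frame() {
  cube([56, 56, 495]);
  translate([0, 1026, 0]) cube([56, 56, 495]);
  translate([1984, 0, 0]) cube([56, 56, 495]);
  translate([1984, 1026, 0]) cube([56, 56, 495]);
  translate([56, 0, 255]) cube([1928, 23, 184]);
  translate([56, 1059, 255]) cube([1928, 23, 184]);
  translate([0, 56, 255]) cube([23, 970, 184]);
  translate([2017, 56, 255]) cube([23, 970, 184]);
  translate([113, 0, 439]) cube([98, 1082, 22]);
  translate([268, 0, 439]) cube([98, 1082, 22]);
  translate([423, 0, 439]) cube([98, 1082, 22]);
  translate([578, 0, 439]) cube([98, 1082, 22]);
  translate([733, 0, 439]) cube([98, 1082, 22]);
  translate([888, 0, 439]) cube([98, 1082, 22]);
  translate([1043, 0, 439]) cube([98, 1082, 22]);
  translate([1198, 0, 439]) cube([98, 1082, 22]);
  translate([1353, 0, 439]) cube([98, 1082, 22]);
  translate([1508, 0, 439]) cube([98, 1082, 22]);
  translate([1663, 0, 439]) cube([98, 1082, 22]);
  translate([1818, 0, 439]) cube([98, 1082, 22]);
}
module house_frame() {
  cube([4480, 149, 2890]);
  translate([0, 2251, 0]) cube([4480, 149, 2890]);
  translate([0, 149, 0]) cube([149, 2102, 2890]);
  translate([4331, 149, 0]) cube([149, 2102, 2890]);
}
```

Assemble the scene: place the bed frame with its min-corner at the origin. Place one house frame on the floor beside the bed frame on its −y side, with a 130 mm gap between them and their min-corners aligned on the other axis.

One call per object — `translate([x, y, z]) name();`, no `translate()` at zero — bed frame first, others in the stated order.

bed_frame();
translate([0, -2530, 0]) house_frame();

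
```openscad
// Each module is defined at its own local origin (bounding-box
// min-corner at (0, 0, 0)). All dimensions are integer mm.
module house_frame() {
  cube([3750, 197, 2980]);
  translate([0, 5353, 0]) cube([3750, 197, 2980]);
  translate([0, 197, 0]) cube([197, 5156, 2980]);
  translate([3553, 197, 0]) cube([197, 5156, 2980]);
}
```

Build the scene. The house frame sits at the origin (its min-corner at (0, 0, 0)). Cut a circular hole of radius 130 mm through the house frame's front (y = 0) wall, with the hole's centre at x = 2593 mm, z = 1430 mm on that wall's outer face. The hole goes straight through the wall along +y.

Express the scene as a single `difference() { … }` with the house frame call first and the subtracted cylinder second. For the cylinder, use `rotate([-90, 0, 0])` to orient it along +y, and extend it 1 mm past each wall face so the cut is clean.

difference() {
  house_frame();
  translate([2593, -1, 1430]) rotate([-90, 0, 0]) cylinder(h = 199, r = 130);
}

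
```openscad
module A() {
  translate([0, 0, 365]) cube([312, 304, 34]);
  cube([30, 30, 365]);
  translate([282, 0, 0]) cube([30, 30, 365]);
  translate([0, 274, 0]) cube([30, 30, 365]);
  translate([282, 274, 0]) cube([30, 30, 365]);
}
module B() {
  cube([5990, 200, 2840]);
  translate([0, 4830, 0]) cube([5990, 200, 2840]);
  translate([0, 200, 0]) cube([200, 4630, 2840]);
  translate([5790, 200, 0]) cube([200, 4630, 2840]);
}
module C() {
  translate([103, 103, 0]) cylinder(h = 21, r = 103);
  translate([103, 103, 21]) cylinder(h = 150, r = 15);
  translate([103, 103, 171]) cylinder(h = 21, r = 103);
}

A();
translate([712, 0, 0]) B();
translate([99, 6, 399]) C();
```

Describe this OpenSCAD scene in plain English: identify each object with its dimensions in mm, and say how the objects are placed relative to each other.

A is a four-legged stool. The seat is a 312×304×34 mm slab whose top surface is at z = 399 mm; four square legs, each 30×30 mm in cross-section, run from the floor (z = 0) to the underside of the seat, each flush with a corner of the seat.

B is the wall frame of a small rectangular building: four walls, each 2840 mm tall and 200 mm thick, enclosing a footprint 5990 mm (x) by 5030 mm (y) outside-to-outside, with no floor or roof. The front and back walls (the −y and +y sides) span the full width; the two side walls fit between them.

C is a spool: two coaxial disc flanges of radius 103 mm and thickness 21 mm, joined by a core cylinder of radius 15 mm and height 150 mm. The lower flange rests on z = 0 and the three cylinders share a vertical axis.

The house frame is on the floor beside the stool on its +x side. The spool is on top of the stool.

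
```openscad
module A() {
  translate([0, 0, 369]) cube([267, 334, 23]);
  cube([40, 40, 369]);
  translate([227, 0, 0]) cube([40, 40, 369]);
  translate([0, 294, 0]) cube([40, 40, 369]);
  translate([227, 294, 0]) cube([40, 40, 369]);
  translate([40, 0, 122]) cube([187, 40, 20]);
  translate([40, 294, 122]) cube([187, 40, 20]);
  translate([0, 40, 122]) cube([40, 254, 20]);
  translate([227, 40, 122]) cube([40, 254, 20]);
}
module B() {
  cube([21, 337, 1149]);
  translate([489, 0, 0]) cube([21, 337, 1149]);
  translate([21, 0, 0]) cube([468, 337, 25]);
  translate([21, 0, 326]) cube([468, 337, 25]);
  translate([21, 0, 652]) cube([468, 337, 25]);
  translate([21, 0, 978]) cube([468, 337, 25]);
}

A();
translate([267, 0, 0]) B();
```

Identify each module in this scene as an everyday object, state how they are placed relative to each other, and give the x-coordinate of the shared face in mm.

A is a stool. B is a bookshelf. The bookshelf is against the stool's +x side, with their −y faces flush. The x-coordinate of the shared face is 267 mm.

The stool's +x face and the bookshelf's −x face are both at x = 267 mm.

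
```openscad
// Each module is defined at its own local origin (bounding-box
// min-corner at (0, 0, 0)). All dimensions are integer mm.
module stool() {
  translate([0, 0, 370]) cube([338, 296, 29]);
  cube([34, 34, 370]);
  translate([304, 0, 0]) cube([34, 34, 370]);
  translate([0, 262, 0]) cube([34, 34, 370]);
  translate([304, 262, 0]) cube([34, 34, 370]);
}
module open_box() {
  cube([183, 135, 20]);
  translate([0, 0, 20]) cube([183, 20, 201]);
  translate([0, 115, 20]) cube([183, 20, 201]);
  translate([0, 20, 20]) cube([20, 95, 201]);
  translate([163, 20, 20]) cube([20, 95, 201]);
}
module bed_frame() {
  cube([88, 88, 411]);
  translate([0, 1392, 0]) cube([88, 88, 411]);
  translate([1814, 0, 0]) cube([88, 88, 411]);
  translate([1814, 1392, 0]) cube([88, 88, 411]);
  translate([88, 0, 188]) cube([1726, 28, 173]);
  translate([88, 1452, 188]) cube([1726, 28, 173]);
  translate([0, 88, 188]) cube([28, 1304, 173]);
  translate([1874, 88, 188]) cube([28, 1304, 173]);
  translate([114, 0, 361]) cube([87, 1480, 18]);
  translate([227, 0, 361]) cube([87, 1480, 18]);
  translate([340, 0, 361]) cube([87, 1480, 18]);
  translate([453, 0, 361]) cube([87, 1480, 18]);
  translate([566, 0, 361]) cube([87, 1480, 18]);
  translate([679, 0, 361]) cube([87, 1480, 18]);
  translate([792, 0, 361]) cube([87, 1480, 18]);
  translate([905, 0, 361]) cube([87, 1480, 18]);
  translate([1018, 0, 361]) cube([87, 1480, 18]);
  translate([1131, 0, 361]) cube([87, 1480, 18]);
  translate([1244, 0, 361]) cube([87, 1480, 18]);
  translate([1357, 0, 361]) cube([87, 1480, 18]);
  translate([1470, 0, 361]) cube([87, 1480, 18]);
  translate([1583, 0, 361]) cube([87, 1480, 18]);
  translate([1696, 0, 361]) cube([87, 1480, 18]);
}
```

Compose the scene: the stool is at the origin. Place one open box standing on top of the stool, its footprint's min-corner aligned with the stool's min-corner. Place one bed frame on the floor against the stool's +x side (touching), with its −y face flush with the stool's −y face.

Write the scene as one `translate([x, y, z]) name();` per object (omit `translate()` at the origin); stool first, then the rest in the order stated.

stool();
translate([0, 0, 399]) open_box();
translate([338, 0, 0]) bed_frame();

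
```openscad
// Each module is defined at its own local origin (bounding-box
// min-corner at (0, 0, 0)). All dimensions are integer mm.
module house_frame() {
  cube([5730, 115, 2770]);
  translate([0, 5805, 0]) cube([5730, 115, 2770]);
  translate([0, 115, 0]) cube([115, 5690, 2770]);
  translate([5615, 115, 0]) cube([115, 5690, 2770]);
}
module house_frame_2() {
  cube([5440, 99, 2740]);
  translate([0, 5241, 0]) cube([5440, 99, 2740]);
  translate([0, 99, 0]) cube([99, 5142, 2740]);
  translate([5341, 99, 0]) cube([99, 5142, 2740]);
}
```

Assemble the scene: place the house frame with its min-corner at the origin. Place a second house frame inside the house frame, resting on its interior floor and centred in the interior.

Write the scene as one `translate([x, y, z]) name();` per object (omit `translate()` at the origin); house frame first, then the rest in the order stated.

house_frame();
translate([145, 290, 0]) house_frame_2();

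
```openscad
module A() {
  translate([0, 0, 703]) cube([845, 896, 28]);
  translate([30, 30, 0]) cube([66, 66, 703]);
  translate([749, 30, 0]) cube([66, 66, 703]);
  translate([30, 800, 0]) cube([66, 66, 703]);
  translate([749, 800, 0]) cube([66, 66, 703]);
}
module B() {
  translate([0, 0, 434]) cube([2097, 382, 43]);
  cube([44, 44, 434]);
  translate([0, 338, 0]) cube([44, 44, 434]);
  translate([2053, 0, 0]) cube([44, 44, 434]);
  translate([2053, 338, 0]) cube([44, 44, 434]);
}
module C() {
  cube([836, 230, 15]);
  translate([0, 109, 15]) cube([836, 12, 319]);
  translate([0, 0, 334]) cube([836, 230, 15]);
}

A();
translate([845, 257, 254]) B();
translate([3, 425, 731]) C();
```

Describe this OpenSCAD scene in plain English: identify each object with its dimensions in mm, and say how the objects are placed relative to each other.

A is a table with a 845×896 mm rectangular top, 28 mm thick, top surface at z = 731 mm, supported by four 66×66 mm square legs, each inset 30 mm from the nearest pair of top edges, running from the floor.

B is a long wooden bench with a 2097 mm (x) × 382 mm (y) seat, 43 mm thick, its top surface 477 mm above the floor. Four 44 mm square legs at the seat corners, flush with the edges, run from z = 0 to the seat underside.

C is an I-beam lying along x, 836 mm long. Overall section height 349 mm. Two flanges 230 mm wide (y) and 15 mm thick, one on the floor and one at the top; a web 12 mm thick runs between them, centred on the flange width.

The bench is beside the table with their tops flush at z = 731. The I-beam is on top of the table.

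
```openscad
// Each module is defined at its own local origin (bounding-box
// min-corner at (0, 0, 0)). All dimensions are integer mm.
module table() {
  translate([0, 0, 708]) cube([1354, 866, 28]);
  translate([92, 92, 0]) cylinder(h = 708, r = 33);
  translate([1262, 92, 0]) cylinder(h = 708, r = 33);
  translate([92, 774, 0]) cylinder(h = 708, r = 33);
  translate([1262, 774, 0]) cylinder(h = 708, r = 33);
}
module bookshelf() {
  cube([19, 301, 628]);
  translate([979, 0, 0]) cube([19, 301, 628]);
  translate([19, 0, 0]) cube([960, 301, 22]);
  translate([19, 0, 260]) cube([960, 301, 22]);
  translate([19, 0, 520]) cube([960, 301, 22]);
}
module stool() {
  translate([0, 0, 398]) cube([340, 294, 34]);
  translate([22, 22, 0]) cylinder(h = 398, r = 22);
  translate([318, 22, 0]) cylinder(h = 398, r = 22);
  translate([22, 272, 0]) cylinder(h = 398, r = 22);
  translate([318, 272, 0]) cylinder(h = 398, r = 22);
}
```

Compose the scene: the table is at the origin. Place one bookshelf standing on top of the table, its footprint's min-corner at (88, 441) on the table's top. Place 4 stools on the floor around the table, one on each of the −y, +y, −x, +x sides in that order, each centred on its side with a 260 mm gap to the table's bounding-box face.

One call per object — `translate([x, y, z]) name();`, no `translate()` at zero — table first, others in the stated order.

table();
translate([88, 441, 736]) bookshelf();
translate([507, -554, 0]) stool();
translate([507, 1126, 0]) stool();
translate([-600, 286, 0]) stool();
translate([1614, 286, 0]) stool();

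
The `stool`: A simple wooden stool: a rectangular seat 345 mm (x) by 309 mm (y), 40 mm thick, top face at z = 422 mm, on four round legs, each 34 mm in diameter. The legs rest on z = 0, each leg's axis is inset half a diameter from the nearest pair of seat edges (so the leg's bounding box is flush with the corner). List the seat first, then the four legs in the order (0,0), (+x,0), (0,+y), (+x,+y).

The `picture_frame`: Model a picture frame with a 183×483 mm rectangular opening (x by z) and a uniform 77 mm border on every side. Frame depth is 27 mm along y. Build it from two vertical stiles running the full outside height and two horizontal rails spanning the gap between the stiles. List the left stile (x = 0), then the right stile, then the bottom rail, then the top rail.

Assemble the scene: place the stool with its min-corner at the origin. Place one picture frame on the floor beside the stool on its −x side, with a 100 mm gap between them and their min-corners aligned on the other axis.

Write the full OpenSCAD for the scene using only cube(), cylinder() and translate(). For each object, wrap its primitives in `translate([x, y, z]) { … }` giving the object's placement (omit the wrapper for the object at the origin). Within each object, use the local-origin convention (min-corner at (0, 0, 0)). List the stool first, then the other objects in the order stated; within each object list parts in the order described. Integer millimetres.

translate([0, 0, 382]) cube([345, 309, 40]);
translate([17, 17, 0]) cylinder(h = 382, r = 17);
translate([328, 17, 0]) cylinder(h = 382, r = 17);
translate([17, 292, 0]) cylinder(h = 382, r = 17);
translate([328, 292, 0]) cylinder(h = 382, r = 17);
translate([-437, 0, 0]) {
  cube([77, 27, 637]);
  translate([260, 0, 0]) cube([77, 27, 637]);
  translate([77, 0, 0]) cube([183, 27, 77]);
  translate([77, 0, 560]) cube([183, 27, 77]);
}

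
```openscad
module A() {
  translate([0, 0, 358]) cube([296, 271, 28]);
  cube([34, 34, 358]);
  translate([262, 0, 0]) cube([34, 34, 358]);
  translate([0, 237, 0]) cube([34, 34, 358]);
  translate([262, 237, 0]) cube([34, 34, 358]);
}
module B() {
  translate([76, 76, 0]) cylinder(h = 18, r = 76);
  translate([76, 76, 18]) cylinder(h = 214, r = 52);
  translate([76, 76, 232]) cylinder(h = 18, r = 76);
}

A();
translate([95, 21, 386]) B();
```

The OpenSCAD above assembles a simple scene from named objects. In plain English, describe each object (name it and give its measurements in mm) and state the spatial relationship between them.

A is a four-legged stool. The seat is a 296×271×28 mm slab whose top surface is at z = 386 mm; four square legs, each 34×34 mm in cross-section, run from the floor (z = 0) to the underside of the seat, each flush with a corner of the seat.

B is a spool: two coaxial disc flanges of radius 76 mm and thickness 18 mm, joined by a core cylinder of radius 52 mm and height 214 mm. The lower flange rests on z = 0 and the three cylinders share a vertical axis.

The spool is on top of the stool.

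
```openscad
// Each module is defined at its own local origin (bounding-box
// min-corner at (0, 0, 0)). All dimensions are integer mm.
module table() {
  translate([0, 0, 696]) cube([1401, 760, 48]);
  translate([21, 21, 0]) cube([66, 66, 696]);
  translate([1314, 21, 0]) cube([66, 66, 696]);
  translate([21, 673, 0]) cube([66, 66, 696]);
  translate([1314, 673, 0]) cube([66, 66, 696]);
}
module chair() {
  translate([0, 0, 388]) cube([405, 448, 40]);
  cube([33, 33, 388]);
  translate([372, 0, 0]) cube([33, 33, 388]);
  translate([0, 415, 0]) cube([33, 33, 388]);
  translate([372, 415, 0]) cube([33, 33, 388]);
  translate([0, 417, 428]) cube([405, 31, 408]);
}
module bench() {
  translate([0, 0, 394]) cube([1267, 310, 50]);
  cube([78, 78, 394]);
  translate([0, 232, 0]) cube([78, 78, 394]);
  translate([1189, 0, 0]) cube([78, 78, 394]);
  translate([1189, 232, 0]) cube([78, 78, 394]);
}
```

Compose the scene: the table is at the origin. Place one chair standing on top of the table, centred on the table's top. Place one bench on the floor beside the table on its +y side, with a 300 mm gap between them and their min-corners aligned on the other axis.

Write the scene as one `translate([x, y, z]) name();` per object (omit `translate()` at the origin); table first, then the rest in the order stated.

table();
translate([498, 156, 744]) chair();
translate([0, 1060, 0]) bench();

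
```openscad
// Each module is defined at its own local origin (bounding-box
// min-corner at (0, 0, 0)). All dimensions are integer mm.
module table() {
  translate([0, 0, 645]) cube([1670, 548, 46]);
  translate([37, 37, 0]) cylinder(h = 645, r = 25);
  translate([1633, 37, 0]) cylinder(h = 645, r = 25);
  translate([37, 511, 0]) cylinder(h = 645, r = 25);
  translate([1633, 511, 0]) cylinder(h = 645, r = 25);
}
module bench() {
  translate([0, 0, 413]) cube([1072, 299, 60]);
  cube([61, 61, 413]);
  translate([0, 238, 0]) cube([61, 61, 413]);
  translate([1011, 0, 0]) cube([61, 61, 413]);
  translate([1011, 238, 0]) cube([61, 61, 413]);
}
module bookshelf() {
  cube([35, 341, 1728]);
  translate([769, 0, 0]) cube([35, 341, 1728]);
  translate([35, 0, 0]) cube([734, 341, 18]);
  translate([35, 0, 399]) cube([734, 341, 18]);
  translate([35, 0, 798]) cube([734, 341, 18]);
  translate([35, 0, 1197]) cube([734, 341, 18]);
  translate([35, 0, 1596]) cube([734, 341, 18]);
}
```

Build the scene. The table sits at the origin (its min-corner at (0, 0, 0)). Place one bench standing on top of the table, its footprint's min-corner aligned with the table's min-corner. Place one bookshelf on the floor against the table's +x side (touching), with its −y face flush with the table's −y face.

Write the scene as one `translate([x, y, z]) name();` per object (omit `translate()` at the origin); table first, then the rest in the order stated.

table();
translate([0, 0, 691]) bench();
translate([1670, 0, 0]) bookshelf();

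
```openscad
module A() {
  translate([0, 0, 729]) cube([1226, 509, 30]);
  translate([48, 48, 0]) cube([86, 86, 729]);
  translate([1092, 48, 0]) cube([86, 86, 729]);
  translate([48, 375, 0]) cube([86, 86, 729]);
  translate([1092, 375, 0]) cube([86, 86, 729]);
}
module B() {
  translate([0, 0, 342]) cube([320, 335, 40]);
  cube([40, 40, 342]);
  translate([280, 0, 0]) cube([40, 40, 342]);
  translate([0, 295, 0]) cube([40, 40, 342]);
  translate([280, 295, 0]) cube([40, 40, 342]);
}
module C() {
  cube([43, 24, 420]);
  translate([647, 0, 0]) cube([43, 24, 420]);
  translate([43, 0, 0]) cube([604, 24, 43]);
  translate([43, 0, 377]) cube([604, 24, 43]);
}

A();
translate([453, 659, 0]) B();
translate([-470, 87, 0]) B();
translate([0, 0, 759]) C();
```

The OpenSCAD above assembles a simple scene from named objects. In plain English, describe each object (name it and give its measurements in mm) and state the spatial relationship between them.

A is a table: top 1226 mm (x) × 509 mm (y), 30 mm thick, upper face at z = 759 mm, on four 86×86 mm square legs, each inset 48 mm from the nearest pair of top edges, running from z = 0 to the bottom of the top.

B is a four-legged stool. The seat is 320×335 mm, 40 mm thick, top at z = 382 mm. It stands on four square legs, each 40×40 mm in cross-section, from z = 0 to the seat underside, each flush with a corner of the seat.

C is a picture frame with a 604×334 mm rectangular opening (x by z) and a uniform 43 mm border on every side. Frame depth is 24 mm along y. It is built from two vertical stiles running the full outside height and two horizontal rails spanning the gap between the stiles.

Two stools sit around the table at the +y, −x sides. The picture frame is on top of the table.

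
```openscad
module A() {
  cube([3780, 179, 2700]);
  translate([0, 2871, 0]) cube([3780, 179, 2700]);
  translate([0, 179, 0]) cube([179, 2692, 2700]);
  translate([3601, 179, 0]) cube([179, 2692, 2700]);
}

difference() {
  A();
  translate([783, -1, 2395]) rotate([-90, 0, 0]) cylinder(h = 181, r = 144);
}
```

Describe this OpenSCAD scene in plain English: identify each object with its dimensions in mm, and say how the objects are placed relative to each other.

A is the wall frame of a small rectangular building: four walls, each 2700 mm tall and 179 mm thick, enclosing a footprint 3780 mm (x) by 3050 mm (y) outside-to-outside, with no floor or roof. The front and back walls (the −y and +y sides) span the full width; the two side walls fit between them.

The house frame has a circular hole of radius 144 mm through its front wall, centred at (x = 783, z = 2395).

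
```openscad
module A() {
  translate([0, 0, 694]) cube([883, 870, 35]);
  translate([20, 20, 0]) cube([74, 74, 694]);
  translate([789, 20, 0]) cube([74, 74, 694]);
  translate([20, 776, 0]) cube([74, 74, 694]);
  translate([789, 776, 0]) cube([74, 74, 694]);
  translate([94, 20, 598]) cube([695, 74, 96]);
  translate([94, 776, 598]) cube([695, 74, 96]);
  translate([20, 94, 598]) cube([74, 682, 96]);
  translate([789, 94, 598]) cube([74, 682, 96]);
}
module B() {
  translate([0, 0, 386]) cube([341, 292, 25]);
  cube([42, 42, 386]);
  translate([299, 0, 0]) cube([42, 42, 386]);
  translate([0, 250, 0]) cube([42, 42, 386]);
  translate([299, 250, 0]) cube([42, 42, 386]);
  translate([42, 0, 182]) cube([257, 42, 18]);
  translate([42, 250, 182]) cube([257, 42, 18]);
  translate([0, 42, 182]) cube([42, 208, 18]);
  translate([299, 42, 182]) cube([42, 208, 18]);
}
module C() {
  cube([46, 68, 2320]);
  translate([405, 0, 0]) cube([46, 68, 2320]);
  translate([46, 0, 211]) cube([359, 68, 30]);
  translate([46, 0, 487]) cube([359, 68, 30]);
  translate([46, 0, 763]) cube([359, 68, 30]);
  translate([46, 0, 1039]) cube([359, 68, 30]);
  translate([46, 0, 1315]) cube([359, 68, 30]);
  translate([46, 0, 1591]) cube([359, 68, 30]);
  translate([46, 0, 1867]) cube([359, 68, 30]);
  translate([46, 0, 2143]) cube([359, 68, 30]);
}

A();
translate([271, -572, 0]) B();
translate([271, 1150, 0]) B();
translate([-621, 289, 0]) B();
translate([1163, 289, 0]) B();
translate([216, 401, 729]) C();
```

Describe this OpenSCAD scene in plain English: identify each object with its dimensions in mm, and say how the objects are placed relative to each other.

A is a table: top 883 mm (x) × 870 mm (y), 35 mm thick, upper face at z = 729 mm, on four 74×74 mm square legs, each inset 20 mm from the nearest pair of top edges, running from z = 0 to the bottom of the top. Four apron rails, 74 mm thick and 96 mm tall, run between adjacent legs with their top edges flush with the underside of the top and their outer faces flush with the legs' outer faces.

B is a simple wooden stool: a rectangular seat 341 mm (x) by 292 mm (y), 25 mm thick, top face at z = 411 mm, on four square legs, each 42×42 mm in cross-section. The legs rest on z = 0, each flush with a corner of the seat. Four stretchers, 42 mm wide and 18 mm tall, connect adjacent legs with their undersides at z = 182 mm, each running between the inner faces of the legs it joins and aligned with the legs' outer faces on the other axis.

C is a straight ladder. Two 46×68 mm vertical rails, 2320 mm tall, stand 451 mm apart (outside-to-outside) with their front faces coplanar on the −y side. 8 rungs, each 68 mm deep and 30 mm tall, span between the inner faces of the rails, front faces flush with the rails. The lowest rung's underside is at z = 211 mm and rungs are spaced 276 mm apart (underside to underside).

Four stools sit around the table at the −y, +y, −x, +x sides. The ladder is on top of the table, centred.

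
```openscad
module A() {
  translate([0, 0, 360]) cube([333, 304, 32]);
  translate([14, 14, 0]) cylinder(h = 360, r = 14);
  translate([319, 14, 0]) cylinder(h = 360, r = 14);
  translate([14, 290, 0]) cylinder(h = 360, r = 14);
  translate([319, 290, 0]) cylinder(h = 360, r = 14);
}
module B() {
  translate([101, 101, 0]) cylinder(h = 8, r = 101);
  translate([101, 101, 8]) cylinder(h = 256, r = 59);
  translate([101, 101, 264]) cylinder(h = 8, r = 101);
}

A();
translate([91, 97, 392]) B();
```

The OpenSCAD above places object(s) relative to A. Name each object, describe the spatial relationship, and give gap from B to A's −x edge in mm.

The spool's min-x is at 91; the stool's min-x is 0; gap = 91 mm.

A is a stool. B is a spool. The spool is on top of the stool. The gap from the spool to the stool's −x edge is 91 mm.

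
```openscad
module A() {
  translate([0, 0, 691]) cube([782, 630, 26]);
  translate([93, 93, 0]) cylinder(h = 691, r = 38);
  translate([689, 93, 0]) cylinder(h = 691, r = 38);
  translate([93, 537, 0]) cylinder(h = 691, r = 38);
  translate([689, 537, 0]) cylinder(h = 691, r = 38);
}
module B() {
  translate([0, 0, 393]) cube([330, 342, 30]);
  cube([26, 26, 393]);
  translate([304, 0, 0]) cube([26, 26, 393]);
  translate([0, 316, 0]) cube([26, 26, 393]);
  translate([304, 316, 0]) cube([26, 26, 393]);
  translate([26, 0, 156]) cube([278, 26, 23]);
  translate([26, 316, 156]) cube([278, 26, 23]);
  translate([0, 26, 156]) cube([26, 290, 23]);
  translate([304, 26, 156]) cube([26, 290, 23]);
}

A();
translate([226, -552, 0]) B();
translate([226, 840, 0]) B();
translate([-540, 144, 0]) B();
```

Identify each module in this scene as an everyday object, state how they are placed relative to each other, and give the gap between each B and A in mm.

A is a table. B is a stool. Three stools sit around the table at the −y, +y, −x sides. The gap between each stool and the table is 210 mm.

Each stool's nearest face is 210 mm from the table's bounding box.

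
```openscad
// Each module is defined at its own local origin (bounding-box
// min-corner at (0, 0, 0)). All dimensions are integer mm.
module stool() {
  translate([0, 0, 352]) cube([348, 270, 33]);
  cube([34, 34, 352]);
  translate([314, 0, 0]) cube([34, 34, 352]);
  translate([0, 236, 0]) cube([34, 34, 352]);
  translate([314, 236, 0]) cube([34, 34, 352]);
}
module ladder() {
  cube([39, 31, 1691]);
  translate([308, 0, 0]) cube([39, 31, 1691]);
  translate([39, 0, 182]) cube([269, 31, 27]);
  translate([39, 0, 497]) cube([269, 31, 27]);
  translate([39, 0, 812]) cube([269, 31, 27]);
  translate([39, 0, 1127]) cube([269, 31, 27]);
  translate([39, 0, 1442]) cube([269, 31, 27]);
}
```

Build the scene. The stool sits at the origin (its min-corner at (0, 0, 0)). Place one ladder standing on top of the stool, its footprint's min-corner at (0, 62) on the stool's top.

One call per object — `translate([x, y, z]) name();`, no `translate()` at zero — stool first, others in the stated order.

stool();
translate([0, 62, 385]) ladder();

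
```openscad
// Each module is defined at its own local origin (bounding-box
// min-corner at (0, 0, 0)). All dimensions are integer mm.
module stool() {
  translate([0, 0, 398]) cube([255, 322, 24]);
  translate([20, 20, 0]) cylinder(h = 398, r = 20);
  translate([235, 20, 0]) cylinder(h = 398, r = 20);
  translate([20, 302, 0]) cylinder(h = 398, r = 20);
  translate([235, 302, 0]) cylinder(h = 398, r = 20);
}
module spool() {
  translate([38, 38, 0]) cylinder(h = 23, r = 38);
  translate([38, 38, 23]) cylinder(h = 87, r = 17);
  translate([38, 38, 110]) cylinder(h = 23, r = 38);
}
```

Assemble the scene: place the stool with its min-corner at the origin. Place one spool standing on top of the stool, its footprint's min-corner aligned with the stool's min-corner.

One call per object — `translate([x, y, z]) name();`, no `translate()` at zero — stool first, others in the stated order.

stool();
translate([0, 0, 422]) spool();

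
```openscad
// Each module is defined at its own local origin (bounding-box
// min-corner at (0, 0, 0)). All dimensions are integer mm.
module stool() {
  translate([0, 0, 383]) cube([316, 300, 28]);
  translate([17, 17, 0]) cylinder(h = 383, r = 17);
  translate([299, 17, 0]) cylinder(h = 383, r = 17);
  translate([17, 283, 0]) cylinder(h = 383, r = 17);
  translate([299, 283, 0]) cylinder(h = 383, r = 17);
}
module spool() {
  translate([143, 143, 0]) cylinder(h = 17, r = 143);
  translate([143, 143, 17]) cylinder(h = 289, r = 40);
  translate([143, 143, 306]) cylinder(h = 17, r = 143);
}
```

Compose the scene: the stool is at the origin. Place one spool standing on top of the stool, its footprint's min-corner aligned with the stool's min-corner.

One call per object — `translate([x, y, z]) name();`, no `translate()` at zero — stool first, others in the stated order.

stool();
translate([0, 0, 411]) spool();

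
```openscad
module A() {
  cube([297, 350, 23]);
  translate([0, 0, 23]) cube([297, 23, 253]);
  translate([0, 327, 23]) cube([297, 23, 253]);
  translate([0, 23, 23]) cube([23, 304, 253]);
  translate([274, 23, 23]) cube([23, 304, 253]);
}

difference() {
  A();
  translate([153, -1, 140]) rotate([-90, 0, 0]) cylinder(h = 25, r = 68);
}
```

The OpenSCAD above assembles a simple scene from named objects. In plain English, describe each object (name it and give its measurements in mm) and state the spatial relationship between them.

A is an open-topped rectangular box: outside dimensions 297×350×276 mm, with a uniform wall and base thickness of 23 mm. The base is a full 297×350 slab on the floor; four walls sit on top of the base. The front and back walls (the −y and +y sides) span the full width; the two side walls fit between them.

The open box has a circular hole of radius 68 mm through its front wall, centred at (x = 153, z = 140).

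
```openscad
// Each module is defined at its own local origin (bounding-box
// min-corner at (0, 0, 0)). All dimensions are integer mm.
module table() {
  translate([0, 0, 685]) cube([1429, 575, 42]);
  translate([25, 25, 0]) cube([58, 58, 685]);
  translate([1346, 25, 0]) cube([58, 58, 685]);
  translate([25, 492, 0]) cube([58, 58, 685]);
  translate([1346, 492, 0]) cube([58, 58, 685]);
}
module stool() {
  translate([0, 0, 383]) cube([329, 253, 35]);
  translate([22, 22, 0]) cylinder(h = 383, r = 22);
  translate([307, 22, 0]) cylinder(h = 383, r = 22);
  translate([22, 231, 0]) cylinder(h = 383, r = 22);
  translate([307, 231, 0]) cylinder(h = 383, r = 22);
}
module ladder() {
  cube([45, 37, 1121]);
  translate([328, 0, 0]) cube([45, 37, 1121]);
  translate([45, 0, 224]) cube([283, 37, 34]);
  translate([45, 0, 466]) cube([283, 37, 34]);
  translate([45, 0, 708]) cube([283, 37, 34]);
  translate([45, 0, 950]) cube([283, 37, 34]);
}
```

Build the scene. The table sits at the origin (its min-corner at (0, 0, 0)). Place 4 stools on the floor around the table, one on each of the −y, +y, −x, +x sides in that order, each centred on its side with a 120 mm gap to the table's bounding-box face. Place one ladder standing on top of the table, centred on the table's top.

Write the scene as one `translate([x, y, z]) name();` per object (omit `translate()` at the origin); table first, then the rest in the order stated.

table();
translate([550, -373, 0]) stool();
translate([550, 695, 0]) stool();
translate([-449, 161, 0]) stool();
translate([1549, 161, 0]) stool();
translate([528, 269, 727]) ladder();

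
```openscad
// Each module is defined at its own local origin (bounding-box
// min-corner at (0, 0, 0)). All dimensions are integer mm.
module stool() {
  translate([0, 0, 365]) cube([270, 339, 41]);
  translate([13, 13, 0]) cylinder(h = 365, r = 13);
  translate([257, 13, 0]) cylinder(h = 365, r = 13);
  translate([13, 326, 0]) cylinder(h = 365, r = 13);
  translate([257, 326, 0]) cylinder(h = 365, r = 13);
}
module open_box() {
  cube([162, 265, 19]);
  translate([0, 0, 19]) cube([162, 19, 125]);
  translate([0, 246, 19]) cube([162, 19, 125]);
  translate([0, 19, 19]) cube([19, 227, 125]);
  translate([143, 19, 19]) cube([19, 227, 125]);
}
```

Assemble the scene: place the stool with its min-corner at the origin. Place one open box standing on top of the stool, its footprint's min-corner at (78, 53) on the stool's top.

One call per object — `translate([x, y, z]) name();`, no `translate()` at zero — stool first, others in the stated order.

stool();
translate([78, 53, 406]) open_box();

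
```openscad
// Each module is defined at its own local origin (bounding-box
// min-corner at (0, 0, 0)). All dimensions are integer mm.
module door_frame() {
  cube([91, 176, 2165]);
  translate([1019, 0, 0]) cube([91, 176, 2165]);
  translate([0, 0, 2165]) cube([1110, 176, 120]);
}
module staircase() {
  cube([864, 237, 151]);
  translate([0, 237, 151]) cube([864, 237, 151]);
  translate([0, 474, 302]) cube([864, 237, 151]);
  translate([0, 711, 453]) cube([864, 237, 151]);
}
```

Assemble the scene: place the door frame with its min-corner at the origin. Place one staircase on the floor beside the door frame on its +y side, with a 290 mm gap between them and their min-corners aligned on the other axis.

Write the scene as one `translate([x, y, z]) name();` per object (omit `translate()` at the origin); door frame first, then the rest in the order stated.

door_frame();
translate([0, 466, 0]) staircase();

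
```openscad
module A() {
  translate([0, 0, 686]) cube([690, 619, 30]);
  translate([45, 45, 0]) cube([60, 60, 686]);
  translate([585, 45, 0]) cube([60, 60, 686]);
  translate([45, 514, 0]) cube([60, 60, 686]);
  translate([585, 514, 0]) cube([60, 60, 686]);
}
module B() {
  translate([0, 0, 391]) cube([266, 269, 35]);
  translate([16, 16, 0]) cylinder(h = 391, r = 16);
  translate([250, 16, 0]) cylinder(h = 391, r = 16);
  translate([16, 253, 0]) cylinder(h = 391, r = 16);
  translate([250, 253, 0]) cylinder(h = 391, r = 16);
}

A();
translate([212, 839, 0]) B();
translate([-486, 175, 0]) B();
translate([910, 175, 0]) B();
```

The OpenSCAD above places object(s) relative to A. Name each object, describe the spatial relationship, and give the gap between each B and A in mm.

Each stool's nearest face is 220 mm from the table's bounding box.

A is a table. B is a stool. Three stools sit around the table at the +y, −x, +x sides. The gap between each stool and the table is 220 mm.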